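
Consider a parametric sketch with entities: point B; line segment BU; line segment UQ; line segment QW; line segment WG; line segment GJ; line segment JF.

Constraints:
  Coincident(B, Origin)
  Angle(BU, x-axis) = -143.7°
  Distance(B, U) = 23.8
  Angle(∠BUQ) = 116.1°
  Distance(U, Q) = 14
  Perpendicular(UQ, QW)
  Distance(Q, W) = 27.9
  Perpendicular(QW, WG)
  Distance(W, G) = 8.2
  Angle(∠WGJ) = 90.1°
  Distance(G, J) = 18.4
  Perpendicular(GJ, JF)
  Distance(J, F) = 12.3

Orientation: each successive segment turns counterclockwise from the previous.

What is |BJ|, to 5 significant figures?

20.116

B is at the origin; BU runs at -143.7° with length 23.8, so U = (-19.181, -14.090). ∠BUQ = 116.1° gives UQ at -79.800° from the x-axis; with |UQ| = 14.0, Q = (-16.702, -27.869). UQ ⟂ QW, so QW runs at 10.200°; with |QW| = 27.9, W = (10.757, -22.928). QW ⟂ WG, so WG runs at 100.20°; with |WG| = 8.2, G = (9.3051, -14.858). ∠WGJ = 90.1° gives GJ at -169.90° from the x-axis; with |GJ| = 18.4, J = (-8.8098, -18.084). Then |BJ| = |J − B| = 20.116.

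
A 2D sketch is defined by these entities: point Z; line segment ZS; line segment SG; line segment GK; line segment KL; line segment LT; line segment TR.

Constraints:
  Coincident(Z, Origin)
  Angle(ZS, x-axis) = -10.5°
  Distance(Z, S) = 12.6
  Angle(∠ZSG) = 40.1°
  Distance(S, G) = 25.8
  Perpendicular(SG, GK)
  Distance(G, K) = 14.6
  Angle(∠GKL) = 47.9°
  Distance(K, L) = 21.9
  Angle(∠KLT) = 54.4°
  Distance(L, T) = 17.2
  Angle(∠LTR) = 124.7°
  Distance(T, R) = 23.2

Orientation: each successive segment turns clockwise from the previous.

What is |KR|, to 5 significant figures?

17.704

Z is at the origin; ZS runs at -10.5° with length 12.6, so S = (12.389, -2.2962). ∠ZSG = 40.1° gives SG at -150.40° from the x-axis; with |SG| = 25.8, G = (-10.044, -15.040). SG ⟂ GK, so GK runs at 119.60°; with |GK| = 14.6, K = (-17.256, -2.3452). ∠GKL = 47.9° gives KL at -12.500° from the x-axis; with |KL| = 21.9, L = (4.1254, -7.0853). ∠KLT = 54.4° gives LT at -138.10° from the x-axis; with |LT| = 17.2, T = (-8.6768, -18.572). ∠LTR = 124.7° gives TR at 166.60° from the x-axis; with |TR| = 23.2, R = (-31.245, -13.195). Then |KR| = |R − K| = 17.704.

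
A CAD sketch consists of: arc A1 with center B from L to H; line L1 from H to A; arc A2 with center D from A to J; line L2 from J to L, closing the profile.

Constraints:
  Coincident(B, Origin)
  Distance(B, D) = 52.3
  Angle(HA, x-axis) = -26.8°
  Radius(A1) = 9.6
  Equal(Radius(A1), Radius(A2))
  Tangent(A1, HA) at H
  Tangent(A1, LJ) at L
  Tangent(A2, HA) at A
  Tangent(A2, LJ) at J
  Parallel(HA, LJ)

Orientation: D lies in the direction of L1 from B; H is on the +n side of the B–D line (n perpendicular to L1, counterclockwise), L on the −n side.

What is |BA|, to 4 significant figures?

53.17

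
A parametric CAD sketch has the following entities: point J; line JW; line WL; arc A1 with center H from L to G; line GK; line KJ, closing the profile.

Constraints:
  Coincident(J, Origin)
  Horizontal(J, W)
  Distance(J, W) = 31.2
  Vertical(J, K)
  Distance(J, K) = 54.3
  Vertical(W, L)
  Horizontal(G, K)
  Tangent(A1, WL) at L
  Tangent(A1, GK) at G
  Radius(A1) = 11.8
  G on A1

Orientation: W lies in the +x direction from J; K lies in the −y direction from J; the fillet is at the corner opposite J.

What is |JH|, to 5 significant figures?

46.718

J and K share the same x with |JK| = 54.3 and K on the −y side, so K = (0.0000, -54.300). The virtual corner opposite J is at (31.200, -54.300). Tangency of A1 to WL means the radius HL is perpendicular to WL and A1 meets GK tangentially, so HG is at right angles to GK, with radius 11.8, so the center H sits 11.8 in from both sides at H = (19.400, -42.500). Then |JH| = |H − J| = 46.718.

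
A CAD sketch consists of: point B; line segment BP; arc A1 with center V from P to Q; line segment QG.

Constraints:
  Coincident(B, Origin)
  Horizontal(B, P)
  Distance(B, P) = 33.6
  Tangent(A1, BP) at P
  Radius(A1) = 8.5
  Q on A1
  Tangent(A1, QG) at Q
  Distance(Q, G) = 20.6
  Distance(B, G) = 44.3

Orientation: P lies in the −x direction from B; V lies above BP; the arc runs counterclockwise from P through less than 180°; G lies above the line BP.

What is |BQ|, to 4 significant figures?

27.85

Checks: |VQ| = 8.500 ✓; ∠(VQ, QG) = 90.00° ✓; |QG| = 20.60 ✓; |BG| = 44.30 ✓.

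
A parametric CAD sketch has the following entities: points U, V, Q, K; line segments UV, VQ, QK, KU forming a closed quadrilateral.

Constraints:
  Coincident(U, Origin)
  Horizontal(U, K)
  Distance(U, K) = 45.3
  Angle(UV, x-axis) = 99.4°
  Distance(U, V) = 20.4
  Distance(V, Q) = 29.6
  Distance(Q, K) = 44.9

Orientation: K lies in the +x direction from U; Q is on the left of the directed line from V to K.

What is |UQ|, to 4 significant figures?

42.81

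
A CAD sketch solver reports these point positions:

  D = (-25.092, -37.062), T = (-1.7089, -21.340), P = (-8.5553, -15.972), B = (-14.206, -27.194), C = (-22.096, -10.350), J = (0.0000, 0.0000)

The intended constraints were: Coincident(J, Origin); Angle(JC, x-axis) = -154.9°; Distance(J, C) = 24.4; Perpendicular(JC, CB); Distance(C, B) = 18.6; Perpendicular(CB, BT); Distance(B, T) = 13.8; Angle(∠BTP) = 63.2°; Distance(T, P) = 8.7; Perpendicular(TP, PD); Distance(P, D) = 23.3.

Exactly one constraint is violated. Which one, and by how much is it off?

Distance(P, D) = 23.3 — off by 3.50.

J = (0.00, 0.00) ✓; JC at -154.9° ✓; |JC| = 24.40 ✓; ∠(JC, CB) = 90.00° ✓; |CB| = 18.60 ✓; ∠(CB, BT) = 90.00° ✓; |BT| = 13.80 ✓; ∠BTP = 63.20° ✓; |TP| = 8.700 ✓; ∠(TP, PD) = 90.00° ✓; |PD| = 26.80 ✗.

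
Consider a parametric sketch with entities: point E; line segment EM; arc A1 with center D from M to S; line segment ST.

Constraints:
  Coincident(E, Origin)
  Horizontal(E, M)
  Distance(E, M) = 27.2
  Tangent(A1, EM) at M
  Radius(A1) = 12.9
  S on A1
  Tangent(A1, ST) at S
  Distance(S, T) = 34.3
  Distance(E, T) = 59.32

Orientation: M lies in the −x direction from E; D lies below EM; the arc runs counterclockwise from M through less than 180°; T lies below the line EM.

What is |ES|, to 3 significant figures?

42.7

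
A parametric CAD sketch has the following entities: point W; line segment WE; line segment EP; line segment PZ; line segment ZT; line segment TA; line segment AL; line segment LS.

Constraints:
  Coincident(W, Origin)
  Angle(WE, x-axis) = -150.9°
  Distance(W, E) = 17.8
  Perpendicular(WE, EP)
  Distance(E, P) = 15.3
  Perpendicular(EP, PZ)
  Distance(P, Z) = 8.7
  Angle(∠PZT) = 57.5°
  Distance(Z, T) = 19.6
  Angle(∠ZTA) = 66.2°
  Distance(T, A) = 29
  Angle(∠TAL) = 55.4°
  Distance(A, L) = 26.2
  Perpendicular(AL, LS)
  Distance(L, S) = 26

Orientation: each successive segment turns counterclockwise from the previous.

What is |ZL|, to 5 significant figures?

7.1972

W is at the origin; WE runs at -150.9° with length 17.8, so E = (-15.553, -8.6568). WE ⟂ EP, so EP runs at -60.900°; with |EP| = 15.3, P = (-8.1122, -22.025). EP ⟂ PZ, so PZ runs at 29.100°; with |PZ| = 8.7, Z = (-0.51040, -17.794). ∠PZT = 57.5° gives ZT at 151.60° from the x-axis; with |ZT| = 19.6, T = (-17.752, -8.4721). ∠ZTA = 66.2° gives TA at -94.600° from the x-axis; with |TA| = 29.0, A = (-20.077, -37.379). ∠TAL = 55.4° gives AL at 30.000° from the x-axis; with |AL| = 26.2, L = (2.6126, -24.279). Then |ZL| = |L − Z| = 7.1972.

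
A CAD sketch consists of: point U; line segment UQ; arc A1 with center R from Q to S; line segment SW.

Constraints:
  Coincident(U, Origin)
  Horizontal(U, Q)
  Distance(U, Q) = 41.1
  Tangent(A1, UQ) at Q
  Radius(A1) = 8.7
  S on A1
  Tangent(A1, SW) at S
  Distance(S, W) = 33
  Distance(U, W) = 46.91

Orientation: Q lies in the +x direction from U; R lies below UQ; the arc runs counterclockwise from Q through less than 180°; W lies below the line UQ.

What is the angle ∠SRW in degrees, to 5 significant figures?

75.231°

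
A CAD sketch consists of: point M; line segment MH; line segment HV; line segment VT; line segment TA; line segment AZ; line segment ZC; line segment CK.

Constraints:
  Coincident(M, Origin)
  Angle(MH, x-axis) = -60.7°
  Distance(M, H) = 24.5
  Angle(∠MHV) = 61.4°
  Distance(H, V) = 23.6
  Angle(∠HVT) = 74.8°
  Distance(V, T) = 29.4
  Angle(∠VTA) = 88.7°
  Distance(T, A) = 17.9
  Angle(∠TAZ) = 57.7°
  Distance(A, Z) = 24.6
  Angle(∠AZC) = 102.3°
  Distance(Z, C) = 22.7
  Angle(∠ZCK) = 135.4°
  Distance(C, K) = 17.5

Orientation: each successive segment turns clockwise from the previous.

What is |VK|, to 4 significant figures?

40.59

M is at the origin; MH runs at -60.7° with length 24.5, so H = (11.99, -21.37). ∠MHV = 61.4° gives HV at -179.3° from the x-axis; with |HV| = 23.6, V = (-11.61, -21.65). ∠HVT = 74.8° gives VT at 75.50° from the x-axis; with |VT| = 29.4, T = (-4.247, 6.810). ∠VTA = 88.7° gives TA at -15.80° from the x-axis; with |TA| = 17.9, A = (12.98, 1.936). ∠TAZ = 57.7° gives AZ at -138.1° from the x-axis; with |AZ| = 24.6, Z = (-5.334, -14.49). ∠AZC = 102.3° gives ZC at 144.2° from the x-axis; with |ZC| = 22.7, C = (-23.74, -1.214). ∠ZCK = 135.4° gives CK at 99.60° from the x-axis; with |CK| = 17.5, K = (-26.66, 16.04). Then |VK| = |K − V| = 40.59.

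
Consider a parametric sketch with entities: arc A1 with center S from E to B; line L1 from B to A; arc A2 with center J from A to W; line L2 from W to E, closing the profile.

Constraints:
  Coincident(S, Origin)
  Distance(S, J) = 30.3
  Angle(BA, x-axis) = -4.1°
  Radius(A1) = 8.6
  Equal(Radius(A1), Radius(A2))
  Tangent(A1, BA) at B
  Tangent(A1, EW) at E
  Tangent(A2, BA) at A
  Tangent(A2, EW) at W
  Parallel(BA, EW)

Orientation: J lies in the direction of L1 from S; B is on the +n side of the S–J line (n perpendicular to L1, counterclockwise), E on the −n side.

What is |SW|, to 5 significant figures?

31.497

The slot axis is L1's direction at -4.1°, so u = (cos -4.1°, sin -4.1°) = (0.99744, -0.071497) and n = (−sin -4.1°, cos -4.1°) = (0.071497, 0.99744). S is at the origin and J lies 30.3 along u from S, so J = 30.3·u = (30.222, -2.1664). Tangency of A1 to both parallel lines with radius 8.6 puts B and E at S ± 8.6·n: B = (0.61488, 8.5780), E = (-0.61488, -8.5780). Equal radii place A and W the same way about J: A = J + 8.6·n = (30.837, 6.4116), W = J − 8.6·n = (29.608, -10.744). Then |SW| = |W − S| = 31.497.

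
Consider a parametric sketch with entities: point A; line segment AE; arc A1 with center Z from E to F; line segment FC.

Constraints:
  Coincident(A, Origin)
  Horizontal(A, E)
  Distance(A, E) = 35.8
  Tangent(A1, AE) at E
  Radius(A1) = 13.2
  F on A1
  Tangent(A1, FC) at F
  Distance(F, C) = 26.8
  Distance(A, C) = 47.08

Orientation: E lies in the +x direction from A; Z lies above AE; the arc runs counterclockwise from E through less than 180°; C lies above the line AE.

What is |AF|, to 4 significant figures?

50.07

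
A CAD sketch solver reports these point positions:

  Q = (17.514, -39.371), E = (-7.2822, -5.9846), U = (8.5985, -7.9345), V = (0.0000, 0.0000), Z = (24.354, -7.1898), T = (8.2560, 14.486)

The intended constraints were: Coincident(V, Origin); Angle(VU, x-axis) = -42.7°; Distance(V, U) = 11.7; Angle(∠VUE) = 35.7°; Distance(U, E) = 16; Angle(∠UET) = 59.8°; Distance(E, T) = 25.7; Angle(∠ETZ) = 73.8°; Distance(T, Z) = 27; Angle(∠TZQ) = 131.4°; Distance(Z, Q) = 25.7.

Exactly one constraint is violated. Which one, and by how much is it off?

Distance(Z, Q) = 25.7 — off by 7.20.

V = (0.00, 0.00) ✓; VU at -42.70° ✓; |VU| = 11.70 ✓; ∠VUE = 35.70° ✓; |UE| = 16.00 ✓; ∠UET = 59.80° ✓; |ET| = 25.70 ✓; ∠ETZ = 73.80° ✓; |TZ| = 27.00 ✓; ∠TZQ = 131.4° ✓; |ZQ| = 32.90 ✗.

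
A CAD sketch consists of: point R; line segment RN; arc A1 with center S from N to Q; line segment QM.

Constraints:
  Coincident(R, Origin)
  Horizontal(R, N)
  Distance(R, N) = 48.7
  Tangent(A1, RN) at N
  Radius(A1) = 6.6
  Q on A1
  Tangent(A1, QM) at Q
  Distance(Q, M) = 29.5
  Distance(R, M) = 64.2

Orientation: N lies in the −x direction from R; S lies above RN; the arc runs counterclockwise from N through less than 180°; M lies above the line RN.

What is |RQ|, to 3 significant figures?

43.4

R is at the origin; RN is horizontal with |RN| = 48.7 and N on the −x side, so N = (-48.7, 0.00). Since A1 is tangent to RN there, SN ⟂ RN, so S = N + (0, 6.6) = (-48.7, 6.60). Since SQ ⟂ QM (tangency), |SM| = √(6.6² + 29.5²) = 30.2 regardless of where Q sits on A1. So M lies on both circle(R, 64.2) and circle(S, 30.2); the above-RN intersection is M = (-52.8, 36.6). Q is the foot of the tangent from M: Q = (-42.5, 8.90).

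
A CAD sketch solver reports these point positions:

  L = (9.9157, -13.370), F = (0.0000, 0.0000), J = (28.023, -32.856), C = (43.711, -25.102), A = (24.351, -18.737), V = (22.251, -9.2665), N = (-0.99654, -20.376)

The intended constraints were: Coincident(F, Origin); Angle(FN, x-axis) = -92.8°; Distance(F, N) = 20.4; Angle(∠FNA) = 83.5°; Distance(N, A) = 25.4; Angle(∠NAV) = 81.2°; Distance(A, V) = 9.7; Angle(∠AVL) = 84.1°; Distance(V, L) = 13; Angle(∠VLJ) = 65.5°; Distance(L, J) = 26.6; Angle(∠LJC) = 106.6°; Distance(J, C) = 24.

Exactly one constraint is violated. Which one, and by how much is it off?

Distance(J, C) = 24 — off by 6.50.

F = (0.00, 0.00) ✓; FN at -92.80° ✓; |FN| = 20.40 ✓; ∠FNA = 83.50° ✓; |NA| = 25.40 ✓; ∠NAV = 81.20° ✓; |AV| = 9.701 ✓; ∠AVL = 84.10° ✓; |VL| = 13.00 ✓; ∠VLJ = 65.50° ✓; |LJ| = 26.60 ✓; ∠LJC = 106.6° ✓; |JC| = 17.50 ✗.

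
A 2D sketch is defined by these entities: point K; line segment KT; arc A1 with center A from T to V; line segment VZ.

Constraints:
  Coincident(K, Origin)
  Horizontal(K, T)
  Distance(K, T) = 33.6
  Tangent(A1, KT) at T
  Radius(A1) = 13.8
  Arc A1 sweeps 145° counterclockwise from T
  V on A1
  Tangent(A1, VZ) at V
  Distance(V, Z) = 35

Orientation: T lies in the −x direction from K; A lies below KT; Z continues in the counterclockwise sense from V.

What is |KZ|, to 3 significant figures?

47.0

K is at the origin; K and T share the same y with |KT| = 33.6 and T on the −x side, so T = (-33.6, 0.00). A1 meets KT tangentially, so AT is at right angles to KT, so A = T + (0, -13.8) = (-33.6, -13.8). On A1, T sits at bearing 90° from A; a 145° counterclockwise sweep puts V at bearing 235°, so V = A + 13.8·(cos 235°, sin 235°) = (-41.5, -25.1). Tangency of A1 to VZ means the radius AV is perpendicular to VZ, so VZ runs along (−sin 235°, cos 235°); with |VZ| = 35.0, Z = (-12.8, -45.2). Then |KZ| = |Z − K| = 47.0.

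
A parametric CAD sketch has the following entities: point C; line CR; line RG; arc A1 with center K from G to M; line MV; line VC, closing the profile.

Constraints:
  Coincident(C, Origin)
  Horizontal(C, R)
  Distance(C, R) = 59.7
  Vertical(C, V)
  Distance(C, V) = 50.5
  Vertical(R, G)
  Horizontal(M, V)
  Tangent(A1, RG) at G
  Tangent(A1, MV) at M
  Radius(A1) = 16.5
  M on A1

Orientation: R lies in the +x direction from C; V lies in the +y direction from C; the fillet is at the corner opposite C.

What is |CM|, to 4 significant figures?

66.46

C is at the origin; C and R share the same y with |CR| = 59.7 and R on the +x side, so R = (59.70, 0.000). C and V share the same x with |CV| = 50.5 and V on the +y side, so V = (0.000, 50.50). The virtual corner opposite C is at (59.70, 50.50). The tangent condition forces KG to be normal to RG and A1 meets MV tangentially, so KM is at right angles to MV, with radius 16.5, so the center K sits 16.5 in from both sides at K = (43.20, 34.00). That places the tangent points at G = (59.70, 34.00) on RG and M = (43.20, 50.50) on MV. Then |CM| = |M − C| = 66.46.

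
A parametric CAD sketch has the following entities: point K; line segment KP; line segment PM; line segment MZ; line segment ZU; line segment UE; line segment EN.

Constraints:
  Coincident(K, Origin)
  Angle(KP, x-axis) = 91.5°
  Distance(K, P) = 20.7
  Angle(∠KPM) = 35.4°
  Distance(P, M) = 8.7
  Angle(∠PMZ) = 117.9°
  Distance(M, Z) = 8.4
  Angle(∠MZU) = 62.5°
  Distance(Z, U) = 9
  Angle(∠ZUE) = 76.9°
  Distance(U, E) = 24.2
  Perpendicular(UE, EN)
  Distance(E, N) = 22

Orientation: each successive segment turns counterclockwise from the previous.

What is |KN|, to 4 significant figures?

26.93

K is at the origin; KP runs at 91.5° with length 20.7, so P = (-0.5419, 20.69). ∠KPM = 35.4° gives PM at -123.9° from the x-axis; with |PM| = 8.7, M = (-5.394, 13.47). ∠PMZ = 117.9° gives MZ at -61.80° from the x-axis; with |MZ| = 8.4, Z = (-1.425, 6.069). ∠MZU = 62.5° gives ZU at 55.70° from the x-axis; with |ZU| = 9.0, U = (3.647, 13.50). ∠ZUE = 76.9° gives UE at 158.8° from the x-axis; with |UE| = 24.2, E = (-18.92, 22.26). UE ⟂ EN, so EN runs at -111.2°; with |EN| = 22.0, N = (-26.87, 1.744). Then |KN| = |N − K| = 26.93.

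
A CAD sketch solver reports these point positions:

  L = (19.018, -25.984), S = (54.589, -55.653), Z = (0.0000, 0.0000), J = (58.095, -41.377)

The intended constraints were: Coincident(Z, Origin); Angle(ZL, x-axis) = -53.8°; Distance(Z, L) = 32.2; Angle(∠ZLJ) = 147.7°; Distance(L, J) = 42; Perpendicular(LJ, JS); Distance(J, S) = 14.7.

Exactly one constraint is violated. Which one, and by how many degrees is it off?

Perpendicular(LJ, JS) — off by 7.70°.

Z = (0.00, 0.00) ✓; ZL at -53.80° ✓; |ZL| = 32.20 ✓; ∠ZLJ = 147.7° ✓; |LJ| = 42.00 ✓; ∠(LJ, JS) = 82.30° ✗; |JS| = 14.70 ✓.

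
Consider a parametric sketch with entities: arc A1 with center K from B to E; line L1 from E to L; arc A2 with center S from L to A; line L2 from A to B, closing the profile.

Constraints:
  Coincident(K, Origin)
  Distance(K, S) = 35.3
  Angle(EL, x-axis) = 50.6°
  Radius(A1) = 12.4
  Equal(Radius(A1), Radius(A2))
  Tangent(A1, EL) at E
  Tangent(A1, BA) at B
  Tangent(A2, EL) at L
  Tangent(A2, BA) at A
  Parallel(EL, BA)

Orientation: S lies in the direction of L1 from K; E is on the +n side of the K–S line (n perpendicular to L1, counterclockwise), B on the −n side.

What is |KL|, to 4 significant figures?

37.41

The slot axis is L1's direction at 50.6°, so u = (cos 50.6°, sin 50.6°) = (0.6347, 0.7727) and n = (−sin 50.6°, cos 50.6°) = (-0.7727, 0.6347). K is at the origin and S lies 35.3 along u from K, so S = 35.3·u = (22.41, 27.28). Tangency of A1 to both parallel lines with radius 12.4 puts E and B at K ± 12.4·n: E = (-9.582, 7.871), B = (9.582, -7.871). Equal radii place L and A the same way about S: L = S + 12.4·n = (12.82, 35.15), A = S − 12.4·n = (31.99, 19.41). Then |KL| = |L − K| = 37.41.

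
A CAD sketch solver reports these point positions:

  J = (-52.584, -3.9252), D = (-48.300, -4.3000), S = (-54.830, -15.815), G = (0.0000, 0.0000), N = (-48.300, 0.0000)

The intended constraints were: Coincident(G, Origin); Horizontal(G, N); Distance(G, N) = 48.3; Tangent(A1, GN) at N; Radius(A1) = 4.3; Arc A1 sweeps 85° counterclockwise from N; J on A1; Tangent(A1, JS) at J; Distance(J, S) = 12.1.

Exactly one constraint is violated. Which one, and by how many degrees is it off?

Tangent(A1, JS) at J — off by 5.70°.

G = (0.00, 0.00) ✓; G.y = 0.00, N.y = 0.00 ✓; |GN| = 48.30 ✓; ∠(DN, NG) = 90.00° ✓; |DN| = 4.300 ✓; bearing(D→J) − bearing(D→N) = 85.00° ✓; |DJ| = 4.300 ✓; ∠(DJ, JS) = 95.70° ✗; |JS| = 12.10 ✓.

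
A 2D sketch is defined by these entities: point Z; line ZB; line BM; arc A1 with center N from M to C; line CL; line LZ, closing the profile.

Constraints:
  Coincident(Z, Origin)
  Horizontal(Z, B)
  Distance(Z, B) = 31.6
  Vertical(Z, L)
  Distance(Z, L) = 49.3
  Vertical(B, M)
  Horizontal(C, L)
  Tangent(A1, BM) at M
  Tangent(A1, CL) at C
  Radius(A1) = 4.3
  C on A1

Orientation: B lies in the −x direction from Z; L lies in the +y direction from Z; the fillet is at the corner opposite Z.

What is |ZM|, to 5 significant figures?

54.987

Z is at the origin; ZB is horizontal with |ZB| = 31.6 and B on the −x side, so B = (-31.600, 0.0000). Z and L share the same x with |ZL| = 49.3 and L on the +y side, so L = (0.0000, 49.300). The virtual corner opposite Z is at (-31.600, 49.300). The tangent condition forces NM to be normal to BM and since A1 is tangent to CL there, NC ⟂ CL, with radius 4.3, so the center N sits 4.3 in from both sides at N = (-27.300, 45.000). That places the tangent points at M = (-31.600, 45.000) on BM and C = (-27.300, 49.300) on CL. Then |ZM| = |M − Z| = 54.987.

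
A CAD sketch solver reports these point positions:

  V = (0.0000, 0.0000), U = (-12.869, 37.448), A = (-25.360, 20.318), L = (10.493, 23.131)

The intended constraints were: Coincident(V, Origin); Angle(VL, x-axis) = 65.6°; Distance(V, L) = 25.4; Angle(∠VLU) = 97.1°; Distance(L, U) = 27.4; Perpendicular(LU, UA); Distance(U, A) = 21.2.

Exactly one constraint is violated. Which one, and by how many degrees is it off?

Perpendicular(LU, UA) — off by 4.60°.

V = (0.00, 0.00) ✓; VL at 65.60° ✓; |VL| = 25.40 ✓; ∠VLU = 97.10° ✓; |LU| = 27.40 ✓; ∠(LU, UA) = 85.40° ✗; |UA| = 21.20 ✓.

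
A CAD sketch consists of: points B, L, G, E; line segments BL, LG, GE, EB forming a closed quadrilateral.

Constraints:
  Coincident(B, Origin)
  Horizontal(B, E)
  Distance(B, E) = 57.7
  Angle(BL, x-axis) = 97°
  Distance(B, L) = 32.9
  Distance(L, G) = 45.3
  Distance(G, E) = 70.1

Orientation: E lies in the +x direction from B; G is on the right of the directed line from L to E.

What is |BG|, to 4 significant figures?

16.56

Checks: |LG| = 45.30 ✓; |GE| = 70.10 ✓.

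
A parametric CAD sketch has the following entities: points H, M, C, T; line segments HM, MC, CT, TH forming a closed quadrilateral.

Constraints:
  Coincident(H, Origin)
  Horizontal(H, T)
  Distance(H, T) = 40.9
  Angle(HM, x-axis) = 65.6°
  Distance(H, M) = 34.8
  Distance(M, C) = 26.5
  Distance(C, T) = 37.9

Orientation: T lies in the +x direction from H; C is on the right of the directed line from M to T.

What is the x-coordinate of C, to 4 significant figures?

3.734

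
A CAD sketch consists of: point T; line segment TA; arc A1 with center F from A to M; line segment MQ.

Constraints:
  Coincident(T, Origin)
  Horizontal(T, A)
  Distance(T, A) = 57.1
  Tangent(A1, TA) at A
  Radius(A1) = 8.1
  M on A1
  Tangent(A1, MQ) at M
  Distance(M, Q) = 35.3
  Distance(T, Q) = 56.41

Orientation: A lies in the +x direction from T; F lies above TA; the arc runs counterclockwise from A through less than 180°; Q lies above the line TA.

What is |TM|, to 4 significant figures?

64.59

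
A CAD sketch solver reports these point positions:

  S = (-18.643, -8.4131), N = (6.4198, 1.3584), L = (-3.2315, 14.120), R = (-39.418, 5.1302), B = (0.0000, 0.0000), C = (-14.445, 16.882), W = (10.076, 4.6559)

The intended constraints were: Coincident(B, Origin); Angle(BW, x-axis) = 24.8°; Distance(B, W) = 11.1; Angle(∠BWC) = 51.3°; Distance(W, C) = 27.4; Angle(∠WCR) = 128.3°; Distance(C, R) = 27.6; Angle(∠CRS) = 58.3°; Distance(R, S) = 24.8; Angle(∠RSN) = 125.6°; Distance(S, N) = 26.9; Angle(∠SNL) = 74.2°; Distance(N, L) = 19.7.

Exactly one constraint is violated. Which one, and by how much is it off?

Distance(N, L) = 19.7 — off by 3.70.

B = (0.00, 0.00) ✓; BW at 24.80° ✓; |BW| = 11.10 ✓; ∠BWC = 51.30° ✓; |WC| = 27.40 ✓; ∠WCR = 128.3° ✓; |CR| = 27.60 ✓; ∠CRS = 58.30° ✓; |RS| = 24.80 ✓; ∠RSN = 125.6° ✓; |SN| = 26.90 ✓; ∠SNL = 74.20° ✓; |NL| = 16.00 ✗.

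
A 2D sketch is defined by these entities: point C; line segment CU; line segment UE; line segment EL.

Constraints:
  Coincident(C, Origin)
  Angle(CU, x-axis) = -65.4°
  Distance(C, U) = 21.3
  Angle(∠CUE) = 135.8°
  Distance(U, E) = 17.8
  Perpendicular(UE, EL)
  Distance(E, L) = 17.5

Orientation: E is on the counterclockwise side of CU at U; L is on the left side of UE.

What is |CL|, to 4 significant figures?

33.18

∠CUE = 135.8°, so UE runs at -65.4° + (180° − 135.8°) = -21.20° from the x-axis; with |UE| = 17.8, E = U + 17.8·(cos -21.20°, sin -21.20°) = (25.46, -25.80). UE ⟂ EL; with |EL| = 17.5 on the left of UE, L = E + 17.5·(0.3616, 0.9323) = (31.79, -9.488). Then |CL| = |L − C| = 33.18.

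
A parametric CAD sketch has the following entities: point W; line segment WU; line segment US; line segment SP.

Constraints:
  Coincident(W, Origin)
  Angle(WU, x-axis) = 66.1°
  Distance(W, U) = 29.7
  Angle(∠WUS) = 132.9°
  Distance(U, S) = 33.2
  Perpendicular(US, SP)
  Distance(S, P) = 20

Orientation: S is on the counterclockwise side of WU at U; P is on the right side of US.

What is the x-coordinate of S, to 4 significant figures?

-1.046

W is at the origin; WU runs at 66.1° with length 29.7, so U = 29.7·(cos 66.1°, sin 66.1°) = (12.03, 27.15). ∠WUS = 132.9°, so US runs at 66.1° + (180° − 132.9°) = 113.2° from the x-axis; with |US| = 33.2, S = U + 33.2·(cos 113.2°, sin 113.2°) = (-1.046, 57.67). So S.x = -1.046.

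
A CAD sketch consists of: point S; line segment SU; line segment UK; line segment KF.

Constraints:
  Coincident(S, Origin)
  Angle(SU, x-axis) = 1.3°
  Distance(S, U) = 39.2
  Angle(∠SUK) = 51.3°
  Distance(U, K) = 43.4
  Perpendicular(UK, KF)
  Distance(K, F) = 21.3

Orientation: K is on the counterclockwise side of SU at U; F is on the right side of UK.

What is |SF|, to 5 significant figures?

55.224

S is at the origin; SU runs at 1.3° with length 39.2, so U = 39.2·(cos 1.3°, sin 1.3°) = (39.190, 0.88934). ∠SUK = 51.3°, so UK runs at 1.3° + (180° − 51.3°) = 130.00° from the x-axis; with |UK| = 43.4, K = U + 43.4·(cos 130.00°, sin 130.00°) = (11.293, 34.136). The perpendicularity gives KF at right angles to UK; with |KF| = 21.3 on the right of UK, F = K + 21.3·(0.76604, 0.64279) = (27.610, 47.827). Then |SF| = |F − S| = 55.224.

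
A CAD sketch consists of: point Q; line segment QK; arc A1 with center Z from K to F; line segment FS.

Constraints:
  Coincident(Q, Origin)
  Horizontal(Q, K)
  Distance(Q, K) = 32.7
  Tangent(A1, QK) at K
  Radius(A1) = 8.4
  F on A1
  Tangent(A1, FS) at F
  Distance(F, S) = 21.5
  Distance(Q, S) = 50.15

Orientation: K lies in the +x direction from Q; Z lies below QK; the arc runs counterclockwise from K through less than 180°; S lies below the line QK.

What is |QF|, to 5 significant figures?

29.622

Checks: |ZF| = 8.400 ✓; ∠(ZF, FS) = 90.00° ✓; |FS| = 21.50 ✓; |QS| = 50.15 ✓.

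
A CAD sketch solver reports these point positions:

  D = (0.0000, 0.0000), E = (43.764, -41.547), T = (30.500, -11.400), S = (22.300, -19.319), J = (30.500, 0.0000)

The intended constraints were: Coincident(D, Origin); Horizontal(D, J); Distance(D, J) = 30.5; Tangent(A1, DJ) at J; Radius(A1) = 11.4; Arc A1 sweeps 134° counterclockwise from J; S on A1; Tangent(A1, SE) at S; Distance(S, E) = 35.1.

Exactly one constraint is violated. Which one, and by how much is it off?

Distance(S, E) = 35.1 — off by 4.20.

D = (0.00, 0.00) ✓; D.y = 0.00, J.y = 0.00 ✓; |DJ| = 30.50 ✓; ∠(TJ, JD) = 90.00° ✓; |TJ| = 11.40 ✓; bearing(T→S) − bearing(T→J) = 134.0° ✓; |TS| = 11.40 ✓; ∠(TS, SE) = 90.00° ✓; |SE| = 30.90 ✗.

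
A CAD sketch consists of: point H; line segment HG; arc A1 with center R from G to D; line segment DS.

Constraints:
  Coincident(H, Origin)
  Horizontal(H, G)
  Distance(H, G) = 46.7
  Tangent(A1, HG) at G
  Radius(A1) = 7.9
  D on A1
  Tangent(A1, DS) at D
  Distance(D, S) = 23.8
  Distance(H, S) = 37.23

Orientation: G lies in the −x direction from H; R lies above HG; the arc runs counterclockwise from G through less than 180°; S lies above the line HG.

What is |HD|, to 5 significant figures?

40.052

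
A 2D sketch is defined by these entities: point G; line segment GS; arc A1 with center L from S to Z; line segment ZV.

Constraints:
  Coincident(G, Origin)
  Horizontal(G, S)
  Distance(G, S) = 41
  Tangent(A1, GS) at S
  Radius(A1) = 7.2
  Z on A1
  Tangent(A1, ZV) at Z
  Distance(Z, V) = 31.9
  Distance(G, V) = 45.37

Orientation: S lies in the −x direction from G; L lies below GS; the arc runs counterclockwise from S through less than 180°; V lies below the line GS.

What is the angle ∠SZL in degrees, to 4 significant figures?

25.73°

Checks: |LZ| = 7.200 ✓; ∠(LZ, ZV) = 90.00° ✓; |ZV| = 31.90 ✓; |GV| = 45.37 ✓.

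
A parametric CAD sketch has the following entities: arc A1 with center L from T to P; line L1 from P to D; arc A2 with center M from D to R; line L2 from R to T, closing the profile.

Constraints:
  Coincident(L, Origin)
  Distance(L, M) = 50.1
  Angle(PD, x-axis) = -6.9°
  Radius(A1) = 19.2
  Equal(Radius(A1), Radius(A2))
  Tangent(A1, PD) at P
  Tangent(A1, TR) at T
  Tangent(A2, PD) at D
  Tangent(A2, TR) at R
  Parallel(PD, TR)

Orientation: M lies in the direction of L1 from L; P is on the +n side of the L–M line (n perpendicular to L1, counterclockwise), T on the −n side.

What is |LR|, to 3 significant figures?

53.7

The slot axis is L1's direction at -6.9°, so u = (cos -6.9°, sin -6.9°) = (0.993, -0.120) and n = (−sin -6.9°, cos -6.9°) = (0.120, 0.993). L is at the origin and M lies 50.1 along u from L, so M = 50.1·u = (49.7, -6.02). Tangency of A1 to both parallel lines with radius 19.2 puts P and T at L ± 19.2·n: P = (2.31, 19.1), T = (-2.31, -19.1). Equal radii place D and R the same way about M: D = M + 19.2·n = (52.0, 13.0), R = M − 19.2·n = (47.4, -25.1). Then |LR| = |R − L| = 53.7.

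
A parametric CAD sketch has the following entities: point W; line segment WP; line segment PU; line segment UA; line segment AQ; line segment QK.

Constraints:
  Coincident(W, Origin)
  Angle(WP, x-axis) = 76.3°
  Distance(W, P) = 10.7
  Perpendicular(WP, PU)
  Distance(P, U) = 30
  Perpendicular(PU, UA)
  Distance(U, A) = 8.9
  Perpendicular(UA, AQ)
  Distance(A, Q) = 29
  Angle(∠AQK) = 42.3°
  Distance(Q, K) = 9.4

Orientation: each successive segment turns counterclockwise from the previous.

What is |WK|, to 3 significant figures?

11.4

UA ⟂ AQ, so AQ runs at -13.7°; with |AQ| = 29.0, Q = (-0.545, 1.99). ∠AQK = 42.3° gives QK at 124° from the x-axis; with |QK| = 9.4, K = (-5.80, 9.78). Then |WK| = |K − W| = 11.4.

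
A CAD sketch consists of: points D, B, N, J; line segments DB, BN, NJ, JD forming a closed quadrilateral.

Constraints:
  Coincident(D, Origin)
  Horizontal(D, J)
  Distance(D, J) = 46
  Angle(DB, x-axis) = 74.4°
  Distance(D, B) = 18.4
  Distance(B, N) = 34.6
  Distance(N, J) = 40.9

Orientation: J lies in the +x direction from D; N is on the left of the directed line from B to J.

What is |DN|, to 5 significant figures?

50.490

D is at the origin; D and J share the same y with |DJ| = 46.0 and J in +x, so J = (46.0, 0). DB runs at 74.4° with |DB| = 18.4, so B = (4.9481, 17.722). N is determined by |BN| = 34.6 and |NJ| = 40.9 together: it lies at the intersection of circle(B, 34.6) and circle(J, 40.9). With |BJ| = 44.714, the foot of the radical line on BJ is 17.038 from B and the perpendicular offset is √(34.6² − 17.038²) = 30.114. Taking the left-of-BJ solution: N = (32.526, 38.617).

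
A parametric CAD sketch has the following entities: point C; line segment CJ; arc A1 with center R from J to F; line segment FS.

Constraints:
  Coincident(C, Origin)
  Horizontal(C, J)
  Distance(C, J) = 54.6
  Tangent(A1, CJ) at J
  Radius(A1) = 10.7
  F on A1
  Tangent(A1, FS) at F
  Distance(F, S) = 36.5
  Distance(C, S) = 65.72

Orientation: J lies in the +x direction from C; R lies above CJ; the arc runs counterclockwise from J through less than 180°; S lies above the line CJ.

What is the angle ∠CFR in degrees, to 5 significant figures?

16.273°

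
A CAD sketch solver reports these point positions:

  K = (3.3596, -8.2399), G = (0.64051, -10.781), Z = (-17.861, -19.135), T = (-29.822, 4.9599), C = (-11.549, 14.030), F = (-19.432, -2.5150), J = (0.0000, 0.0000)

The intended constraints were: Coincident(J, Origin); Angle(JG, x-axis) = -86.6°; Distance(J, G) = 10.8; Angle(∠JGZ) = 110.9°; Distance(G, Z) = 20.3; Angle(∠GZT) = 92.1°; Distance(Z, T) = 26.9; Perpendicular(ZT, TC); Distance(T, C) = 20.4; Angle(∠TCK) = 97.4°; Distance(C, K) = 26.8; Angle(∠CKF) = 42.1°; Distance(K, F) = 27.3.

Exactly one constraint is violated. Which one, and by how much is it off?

Distance(K, F) = 27.3 — off by 3.80.

J = (0.00, 0.00) ✓; JG at -86.60° ✓; |JG| = 10.80 ✓; ∠JGZ = 110.9° ✓; |GZ| = 20.30 ✓; ∠GZT = 92.10° ✓; |ZT| = 26.90 ✓; ∠(ZT, TC) = 90.00° ✓; |TC| = 20.40 ✓; ∠TCK = 97.40° ✓; |CK| = 26.80 ✓; ∠CKF = 42.10° ✓; |KF| = 23.50 ✗.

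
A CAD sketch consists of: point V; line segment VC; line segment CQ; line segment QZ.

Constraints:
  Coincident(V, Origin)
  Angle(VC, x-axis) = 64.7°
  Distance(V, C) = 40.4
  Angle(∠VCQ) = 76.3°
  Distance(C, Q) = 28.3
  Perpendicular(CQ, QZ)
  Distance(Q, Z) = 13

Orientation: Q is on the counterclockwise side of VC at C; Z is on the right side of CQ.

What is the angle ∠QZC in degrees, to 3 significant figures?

65.3°

V is at the origin; VC runs at 64.7° with length 40.4, so C = 40.4·(cos 64.7°, sin 64.7°) = (17.3, 36.5). ∠VCQ = 76.3°, so CQ runs at 64.7° + (180° − 76.3°) = 168° from the x-axis; with |CQ| = 28.3, Q = C + 28.3·(cos 168°, sin 168°) = (-10.5, 42.2). The perpendicularity gives QZ at right angles to CQ; with |QZ| = 13.0 on the right of CQ, Z = Q + 13.0·(0.201, 0.980) = (-7.84, 54.9). Then cos ∠QZC = ZQ·ZC / (|ZQ||ZC|), giving 65.3°.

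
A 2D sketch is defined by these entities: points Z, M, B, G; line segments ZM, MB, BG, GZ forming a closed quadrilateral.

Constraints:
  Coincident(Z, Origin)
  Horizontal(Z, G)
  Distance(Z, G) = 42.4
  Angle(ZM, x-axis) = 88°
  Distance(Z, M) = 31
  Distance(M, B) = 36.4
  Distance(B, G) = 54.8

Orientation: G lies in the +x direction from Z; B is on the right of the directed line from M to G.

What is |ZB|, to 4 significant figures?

12.65

Checks: |MB| = 36.40 ✓; |BG| = 54.80 ✓.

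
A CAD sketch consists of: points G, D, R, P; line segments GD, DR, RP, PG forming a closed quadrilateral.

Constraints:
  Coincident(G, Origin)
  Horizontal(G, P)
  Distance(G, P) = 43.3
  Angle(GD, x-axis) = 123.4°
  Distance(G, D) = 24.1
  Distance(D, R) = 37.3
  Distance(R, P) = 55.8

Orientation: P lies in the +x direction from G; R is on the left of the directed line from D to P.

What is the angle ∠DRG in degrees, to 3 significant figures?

29.1°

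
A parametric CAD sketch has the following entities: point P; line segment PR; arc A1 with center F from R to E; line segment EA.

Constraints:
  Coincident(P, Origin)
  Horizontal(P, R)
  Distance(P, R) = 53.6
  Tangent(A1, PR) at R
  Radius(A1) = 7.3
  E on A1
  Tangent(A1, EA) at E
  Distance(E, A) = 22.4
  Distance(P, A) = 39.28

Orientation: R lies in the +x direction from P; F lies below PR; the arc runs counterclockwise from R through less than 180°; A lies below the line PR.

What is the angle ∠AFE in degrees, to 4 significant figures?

71.95°

P is at the origin; PR is horizontal with |PR| = 53.6 and R on the +x side, so R = (53.60, 0.000). Tangency of A1 to PR means the radius FR is perpendicular to PR, so F = R + (0, -7.3) = (53.60, -7.300). Since FE ⟂ EA (tangency), |FA| = √(7.3² + 22.4²) = 23.56 regardless of where E sits on A1. So A lies on both circle(P, 39.28) and circle(F, 23.56); the below-PR intersection is A = (33.78, -20.04). E is the foot of the tangent from A: E = (47.94, -2.685).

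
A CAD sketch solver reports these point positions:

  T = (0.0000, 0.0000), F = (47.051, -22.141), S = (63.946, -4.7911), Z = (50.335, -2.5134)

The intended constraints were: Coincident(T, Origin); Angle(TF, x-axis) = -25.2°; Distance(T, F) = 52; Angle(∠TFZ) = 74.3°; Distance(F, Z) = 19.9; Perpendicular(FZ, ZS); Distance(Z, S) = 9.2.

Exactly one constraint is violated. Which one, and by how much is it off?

Distance(Z, S) = 9.2 — off by 4.60.

T = (0.00, 0.00) ✓; TF at -25.20° ✓; |TF| = 52.00 ✓; ∠TFZ = 74.30° ✓; |FZ| = 19.90 ✓; ∠(FZ, ZS) = 90.00° ✓; |ZS| = 13.80 ✗.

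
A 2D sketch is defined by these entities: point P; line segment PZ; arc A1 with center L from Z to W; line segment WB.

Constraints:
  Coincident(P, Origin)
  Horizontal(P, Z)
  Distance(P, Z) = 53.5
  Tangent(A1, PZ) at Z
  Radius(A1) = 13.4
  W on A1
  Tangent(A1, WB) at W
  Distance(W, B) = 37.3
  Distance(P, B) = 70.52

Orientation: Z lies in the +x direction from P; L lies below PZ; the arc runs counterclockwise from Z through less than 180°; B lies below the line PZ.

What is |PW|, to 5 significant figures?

43.316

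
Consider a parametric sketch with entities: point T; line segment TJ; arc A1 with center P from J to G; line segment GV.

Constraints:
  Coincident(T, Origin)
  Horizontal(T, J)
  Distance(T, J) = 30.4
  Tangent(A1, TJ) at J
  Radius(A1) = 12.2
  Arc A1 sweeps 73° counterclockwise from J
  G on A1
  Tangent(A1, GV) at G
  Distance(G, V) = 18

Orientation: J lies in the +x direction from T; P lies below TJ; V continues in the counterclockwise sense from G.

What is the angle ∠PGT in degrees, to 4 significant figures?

172.3°

T is at the origin; T and J share the same y with |TJ| = 30.4 and J on the +x side, so J = (30.40, 0.000). Since A1 is tangent to TJ there, PJ ⟂ TJ, so P = J + (0, -12.2) = (30.40, -12.20). On A1, J sits at bearing 90° from P; a 73° counterclockwise sweep puts G at bearing 163°, so G = P + 12.2·(cos 163°, sin 163°) = (18.73, -8.633). Then cos ∠PGT = GP·GT / (|GP||GT|), giving 172.3°.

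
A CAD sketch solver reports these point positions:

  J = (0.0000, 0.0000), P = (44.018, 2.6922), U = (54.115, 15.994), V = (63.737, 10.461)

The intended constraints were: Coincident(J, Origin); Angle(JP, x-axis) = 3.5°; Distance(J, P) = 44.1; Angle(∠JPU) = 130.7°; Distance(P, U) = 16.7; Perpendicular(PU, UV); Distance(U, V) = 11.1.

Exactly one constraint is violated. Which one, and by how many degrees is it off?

Perpendicular(PU, UV) — off by 7.30°.

J = (0.00, 0.00) ✓; JP at 3.500° ✓; |JP| = 44.10 ✓; ∠JPU = 130.7° ✓; |PU| = 16.70 ✓; ∠(PU, UV) = 82.70° ✗; |UV| = 11.10 ✓.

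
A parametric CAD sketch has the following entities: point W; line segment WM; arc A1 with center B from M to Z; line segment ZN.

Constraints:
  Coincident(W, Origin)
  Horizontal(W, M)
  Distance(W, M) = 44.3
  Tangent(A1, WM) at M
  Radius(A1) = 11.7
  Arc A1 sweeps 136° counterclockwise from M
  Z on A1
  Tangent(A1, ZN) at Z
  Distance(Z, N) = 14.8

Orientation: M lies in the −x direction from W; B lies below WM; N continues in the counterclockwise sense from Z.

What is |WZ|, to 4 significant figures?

56.15

Since A1 is tangent to WM there, BM ⟂ WM, so B = M + (0, -11.7) = (-44.30, -11.70). On A1, M sits at bearing 90° from B; a 136° counterclockwise sweep puts Z at bearing 226°, so Z = B + 11.7·(cos 226°, sin 226°) = (-52.43, -20.12). Then |WZ| = |Z − W| = 56.15.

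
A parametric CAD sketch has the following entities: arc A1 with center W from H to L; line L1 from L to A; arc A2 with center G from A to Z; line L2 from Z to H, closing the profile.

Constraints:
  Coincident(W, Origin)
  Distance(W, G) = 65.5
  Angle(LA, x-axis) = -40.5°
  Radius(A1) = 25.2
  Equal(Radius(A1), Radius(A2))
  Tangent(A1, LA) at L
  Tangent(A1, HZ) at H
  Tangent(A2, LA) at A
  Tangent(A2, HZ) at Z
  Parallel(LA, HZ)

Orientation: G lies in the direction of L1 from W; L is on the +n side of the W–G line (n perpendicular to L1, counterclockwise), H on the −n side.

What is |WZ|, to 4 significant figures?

70.18

Tangency of A1 to both parallel lines with radius 25.2 puts L and H at W ± 25.2·n: L = (16.37, 19.16), H = (-16.37, -19.16). Equal radii place A and Z the same way about G: A = G + 25.2·n = (66.17, -23.38), Z = G − 25.2·n = (33.44, -61.70). Then |WZ| = |Z − W| = 70.18.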